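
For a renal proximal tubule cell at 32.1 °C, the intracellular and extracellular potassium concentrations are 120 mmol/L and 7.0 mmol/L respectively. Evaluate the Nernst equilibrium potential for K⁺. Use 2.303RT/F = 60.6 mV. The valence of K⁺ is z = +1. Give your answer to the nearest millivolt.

-75 mV

E = (60.6/z) · log₁₀([K⁺]_out/[K⁺]_in) with z = +1.
= (60.6/1) · log₁₀(7.0/120) = 60.60 · log₁₀(0.05833)
= 60.60 · (-1.2341) = -74.79 mV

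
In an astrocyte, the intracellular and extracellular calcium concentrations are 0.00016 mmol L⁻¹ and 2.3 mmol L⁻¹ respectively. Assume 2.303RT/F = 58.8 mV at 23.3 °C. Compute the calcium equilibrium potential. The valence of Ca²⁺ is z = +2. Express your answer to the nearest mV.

E = (58.8/z) · log₁₀([Ca²⁺]_out/[Ca²⁺]_in) with z = +2.
= (58.8/2) · log₁₀(2.3/0.00016) = 29.40 · log₁₀(1.437e+04)
= 29.40 · (4.1576) = 122.23 mV

122 mV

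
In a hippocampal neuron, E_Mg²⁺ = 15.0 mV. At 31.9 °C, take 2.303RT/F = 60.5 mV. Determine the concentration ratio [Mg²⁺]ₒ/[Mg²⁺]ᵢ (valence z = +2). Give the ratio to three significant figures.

3.13

log₁₀([out]/[in]) = E·z/(60.5) = 15.0 × 2 / 60.5 = 0.4959
[out]/[in] = 10^(0.4959) = 3.132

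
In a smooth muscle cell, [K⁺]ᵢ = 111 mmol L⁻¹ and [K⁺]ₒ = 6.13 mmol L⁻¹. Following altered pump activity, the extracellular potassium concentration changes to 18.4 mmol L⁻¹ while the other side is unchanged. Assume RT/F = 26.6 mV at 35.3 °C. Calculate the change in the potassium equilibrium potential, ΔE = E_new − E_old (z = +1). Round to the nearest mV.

E_old = (26.6/1)·ln(6.13/111) = -77.04 mV
E_new = (26.6/1)·ln(18.4/111) = -47.80 mV
ΔE = -47.80 − (-77.04) = 29.24 mV

29 mV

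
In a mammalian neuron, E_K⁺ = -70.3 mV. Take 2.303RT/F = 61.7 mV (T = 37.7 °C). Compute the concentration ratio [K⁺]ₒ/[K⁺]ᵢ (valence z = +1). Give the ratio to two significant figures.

0.073

log₁₀([out]/[in]) = E·z/(61.7) = -70.3 × 1 / 61.7 = -1.1394
[out]/[in] = 10^(-1.1394) = 0.07255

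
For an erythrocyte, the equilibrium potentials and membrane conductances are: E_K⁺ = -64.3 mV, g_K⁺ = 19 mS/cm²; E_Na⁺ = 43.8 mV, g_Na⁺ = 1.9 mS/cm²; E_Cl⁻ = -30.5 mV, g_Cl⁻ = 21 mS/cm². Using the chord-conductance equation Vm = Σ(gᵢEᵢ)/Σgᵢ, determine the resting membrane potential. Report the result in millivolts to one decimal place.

-42.5 mV

Σ gᵢEᵢ = 19·(-64.3) + 1.9·(43.8) + 21·(-30.5) = -1778.98
Σ gᵢ = 19 + 1.9 + 21 = 41.9
Vm = -1778.98 / 41.9 = -42.46 mV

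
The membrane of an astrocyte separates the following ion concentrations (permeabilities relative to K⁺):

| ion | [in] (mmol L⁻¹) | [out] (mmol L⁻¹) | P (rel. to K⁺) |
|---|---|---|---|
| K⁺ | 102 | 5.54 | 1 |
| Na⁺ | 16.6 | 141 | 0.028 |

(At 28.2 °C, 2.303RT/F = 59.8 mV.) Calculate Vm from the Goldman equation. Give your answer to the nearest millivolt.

-62 mV

Vm = 59.8 · log₁₀[(Σ P·[cation]ₒ + Σ P·[anion]ᵢ) / (Σ P·[cation]ᵢ + Σ P·[anion]ₒ)]
Numerator = 1×5.54 + 0.028×141 = 9.488
Denominator = 1×102 + 0.028×16.6 = 102.5
Vm = 59.8 · log₁₀(0.092598) = 59.8 × (-1.0334) = -61.80 mV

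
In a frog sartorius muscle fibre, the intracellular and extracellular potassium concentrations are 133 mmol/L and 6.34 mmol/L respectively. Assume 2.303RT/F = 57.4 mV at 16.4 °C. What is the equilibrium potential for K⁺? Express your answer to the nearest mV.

E = (57.4/z) · log₁₀([K⁺]_out/[K⁺]_in) with z = +1.
= (57.4/1) · log₁₀(6.34/133) = 57.40 · log₁₀(0.04767)
= 57.40 · (-1.3218) = -75.87 mV

-76 mV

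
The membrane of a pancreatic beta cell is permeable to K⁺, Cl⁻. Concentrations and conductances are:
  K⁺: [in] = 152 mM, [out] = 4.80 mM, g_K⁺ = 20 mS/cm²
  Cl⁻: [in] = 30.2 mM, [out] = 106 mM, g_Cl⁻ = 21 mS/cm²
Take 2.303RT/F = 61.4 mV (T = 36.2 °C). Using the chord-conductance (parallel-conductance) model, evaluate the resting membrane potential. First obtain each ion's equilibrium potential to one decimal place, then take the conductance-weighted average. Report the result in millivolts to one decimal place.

-62.1 mV

E_K⁺ = (61.4/1)·log₁₀(4.80/152) = -92.1 mV
E_Cl⁻ = (61.4/-1)·log₁₀(106/30.2) = -33.5 mV
Vm = (Σ gᵢEᵢ)/(Σ gᵢ) = (20·-92.1 + 21·-33.5) / (20 + 21)
= -2545.50 / 41 = -62.09 mV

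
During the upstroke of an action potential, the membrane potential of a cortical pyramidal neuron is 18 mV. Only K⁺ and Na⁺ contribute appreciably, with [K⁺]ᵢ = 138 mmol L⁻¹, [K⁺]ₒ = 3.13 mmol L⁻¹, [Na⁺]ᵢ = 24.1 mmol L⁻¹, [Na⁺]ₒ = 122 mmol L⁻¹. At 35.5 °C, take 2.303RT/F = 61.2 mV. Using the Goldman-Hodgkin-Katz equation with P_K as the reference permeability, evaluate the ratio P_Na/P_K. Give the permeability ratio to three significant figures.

Let α = P_Na/P_K. GHK: Vm = 61.2·log₁₀[(Kₒ + α·Naₒ)/(Kᵢ + α·Naᵢ)].
10^(Vm/61.2) = 10^(18.0/61.2) = 1.9684
So 1.9684·(Kᵢ + α·Naᵢ) = Kₒ + α·Naₒ → α = (1.9684·138.0 − 3.13) / (122.0 − 1.9684·24.1)
α = (271.6 − 3.13) / (122.0 − 47.44) = 268.5/74.56 = 3.601

3.60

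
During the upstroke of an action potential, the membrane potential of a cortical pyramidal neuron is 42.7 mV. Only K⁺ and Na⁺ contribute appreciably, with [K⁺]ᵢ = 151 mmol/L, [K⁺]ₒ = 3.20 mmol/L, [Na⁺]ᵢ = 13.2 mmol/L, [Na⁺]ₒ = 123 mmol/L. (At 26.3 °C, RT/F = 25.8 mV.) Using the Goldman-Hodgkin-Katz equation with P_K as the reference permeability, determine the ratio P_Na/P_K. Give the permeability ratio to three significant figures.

14.6

Let α = P_Na/P_K. GHK: Vm = 25.8·ln[(Kₒ + α·Naₒ)/(Kᵢ + α·Naᵢ)].
e^(Vm/25.8) = e^(42.7/25.8) = 5.2333
So 5.2333·(Kᵢ + α·Naᵢ) = Kₒ + α·Naₒ → α = (5.2333·151.0 − 3.2) / (123.0 − 5.2333·13.2)
α = (790.2 − 3.2) / (123.0 − 69.08) = 787/53.92 = 14.6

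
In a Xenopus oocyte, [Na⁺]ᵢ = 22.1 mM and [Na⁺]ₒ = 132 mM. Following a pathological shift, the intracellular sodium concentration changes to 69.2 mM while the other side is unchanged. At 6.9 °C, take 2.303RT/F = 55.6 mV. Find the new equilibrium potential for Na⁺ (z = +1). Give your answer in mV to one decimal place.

15.6 mV

After the shift: [Na⁺]_out = 132, [Na⁺]_in = 69.2 mM.
E_new = (55.6/1)·log₁₀(132/69.2) = 55.60 · (0.2805) = 15.59 mV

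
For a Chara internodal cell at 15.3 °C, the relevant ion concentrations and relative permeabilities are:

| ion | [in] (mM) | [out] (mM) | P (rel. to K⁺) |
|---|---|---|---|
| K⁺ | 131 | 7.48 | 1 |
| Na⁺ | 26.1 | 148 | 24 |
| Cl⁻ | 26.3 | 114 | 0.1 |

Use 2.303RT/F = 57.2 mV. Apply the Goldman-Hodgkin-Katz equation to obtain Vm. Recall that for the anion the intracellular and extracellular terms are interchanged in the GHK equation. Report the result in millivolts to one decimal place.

Vm = 57.2 · log₁₀[(Σ P·[cation]ₒ + Σ P·[anion]ᵢ) / (Σ P·[cation]ᵢ + Σ P·[anion]ₒ)]
Numerator = 1×7.48 + 24×148 + 0.1×26.3 = 3562
Denominator = 1×131 + 24×26.1 + 0.1×114 = 768.8
Vm = 57.2 · log₁₀(4.6333) = 57.2 × (0.6659) = 38.09 mV

38.1 mV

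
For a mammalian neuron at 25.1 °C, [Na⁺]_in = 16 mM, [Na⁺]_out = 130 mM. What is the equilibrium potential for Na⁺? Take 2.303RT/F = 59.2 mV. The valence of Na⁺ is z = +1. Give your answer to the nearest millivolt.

E = (59.2/z) · log₁₀([Na⁺]_out/[Na⁺]_in) with z = +1.
= (59.2/1) · log₁₀(130/16) = 59.20 · log₁₀(8.125)
= 59.20 · (0.9098) = 53.86 mV

54 mV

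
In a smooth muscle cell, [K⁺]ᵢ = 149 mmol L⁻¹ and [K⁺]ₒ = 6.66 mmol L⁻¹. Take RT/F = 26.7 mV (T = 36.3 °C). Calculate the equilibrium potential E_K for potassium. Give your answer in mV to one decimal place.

E = (26.7/z) · ln([K⁺]_out/[K⁺]_in) with z = +1.
= (26.7/1) · ln(6.66/149) = 26.70 · ln(0.0447)
= 26.70 · (-3.1078) = -82.98 mV

-83.0 mV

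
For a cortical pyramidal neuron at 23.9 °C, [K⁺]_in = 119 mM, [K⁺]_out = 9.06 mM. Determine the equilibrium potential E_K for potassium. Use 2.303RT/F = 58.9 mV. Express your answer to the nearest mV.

-66 mV

E = (58.9/z) · log₁₀([K⁺]_out/[K⁺]_in) with z = +1.
= (58.9/1) · log₁₀(9.06/119) = 58.90 · log₁₀(0.07613)
= 58.90 · (-1.1184) = -65.87 mV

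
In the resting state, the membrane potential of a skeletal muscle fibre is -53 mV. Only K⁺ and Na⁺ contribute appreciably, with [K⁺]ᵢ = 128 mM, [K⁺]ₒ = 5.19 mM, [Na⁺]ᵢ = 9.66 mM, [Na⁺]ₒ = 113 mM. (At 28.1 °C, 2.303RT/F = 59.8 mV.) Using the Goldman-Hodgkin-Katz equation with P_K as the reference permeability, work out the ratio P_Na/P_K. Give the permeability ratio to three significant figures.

Let α = P_Na/P_K. GHK: Vm = 59.8·log₁₀[(Kₒ + α·Naₒ)/(Kᵢ + α·Naᵢ)].
10^(Vm/59.8) = 10^(-53.0/59.8) = 0.12993
So 0.12993·(Kᵢ + α·Naᵢ) = Kₒ + α·Naₒ → α = (0.12993·128.0 − 5.19) / (113.0 − 0.12993·9.66)
α = (16.63 − 5.19) / (113.0 − 1.255) = 11.44/111.7 = 0.1024

0.102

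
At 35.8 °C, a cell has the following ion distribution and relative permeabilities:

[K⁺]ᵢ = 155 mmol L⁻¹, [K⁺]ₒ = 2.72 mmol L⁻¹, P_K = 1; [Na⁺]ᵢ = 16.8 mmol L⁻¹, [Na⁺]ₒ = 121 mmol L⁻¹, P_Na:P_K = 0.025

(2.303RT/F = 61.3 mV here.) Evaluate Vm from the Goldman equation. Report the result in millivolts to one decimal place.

Vm = 61.3 · log₁₀[(Σ P·[cation]ₒ + Σ P·[anion]ᵢ) / (Σ P·[cation]ᵢ + Σ P·[anion]ₒ)]
Numerator = 1×2.72 + 0.025×121 = 5.745
Denominator = 1×155 + 0.025×16.8 = 155.4
Vm = 61.3 · log₁₀(0.036964) = 61.3 × (-1.4322) = -87.79 mV

-87.8 mV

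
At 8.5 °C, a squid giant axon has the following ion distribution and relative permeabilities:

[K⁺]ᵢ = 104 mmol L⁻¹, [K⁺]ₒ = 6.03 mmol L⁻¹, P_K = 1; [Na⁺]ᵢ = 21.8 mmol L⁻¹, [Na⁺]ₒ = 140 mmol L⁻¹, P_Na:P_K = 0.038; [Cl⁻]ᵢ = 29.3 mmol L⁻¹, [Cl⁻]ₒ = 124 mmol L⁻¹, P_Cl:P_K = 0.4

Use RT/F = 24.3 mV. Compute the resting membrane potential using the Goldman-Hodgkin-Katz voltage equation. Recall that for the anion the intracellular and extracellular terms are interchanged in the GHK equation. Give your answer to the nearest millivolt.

Vm = 24.3 · ln[(Σ P·[cation]ₒ + Σ P·[anion]ᵢ) / (Σ P·[cation]ᵢ + Σ P·[anion]ₒ)]
Numerator = 1×6.03 + 0.038×140 + 0.4×29.3 = 23.07
Denominator = 1×104 + 0.038×21.8 + 0.4×124 = 154.4
Vm = 24.3 · ln(0.14939) = 24.3 × (-1.9012) = -46.20 mV

-46 mV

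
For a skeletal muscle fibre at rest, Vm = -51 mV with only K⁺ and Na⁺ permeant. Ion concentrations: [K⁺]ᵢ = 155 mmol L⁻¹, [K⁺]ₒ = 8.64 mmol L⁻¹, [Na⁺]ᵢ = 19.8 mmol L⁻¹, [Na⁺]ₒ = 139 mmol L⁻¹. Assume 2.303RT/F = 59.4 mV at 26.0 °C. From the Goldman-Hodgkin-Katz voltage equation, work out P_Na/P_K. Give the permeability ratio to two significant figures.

0.094

Let α = P_Na/P_K. GHK: Vm = 59.4·log₁₀[(Kₒ + α·Naₒ)/(Kᵢ + α·Naᵢ)].
10^(Vm/59.4) = 10^(-51.0/59.4) = 0.13849
So 0.13849·(Kᵢ + α·Naᵢ) = Kₒ + α·Naₒ → α = (0.13849·155.0 − 8.64) / (139.0 − 0.13849·19.8)
α = (21.47 − 8.64) / (139.0 − 2.742) = 12.83/136.3 = 0.09413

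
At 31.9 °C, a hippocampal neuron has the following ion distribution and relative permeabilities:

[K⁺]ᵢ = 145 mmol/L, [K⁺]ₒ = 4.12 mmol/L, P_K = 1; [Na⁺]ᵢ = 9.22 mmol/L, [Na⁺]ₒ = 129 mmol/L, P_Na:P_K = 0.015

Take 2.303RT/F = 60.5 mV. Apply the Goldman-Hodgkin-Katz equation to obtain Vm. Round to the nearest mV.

-83 mV

Vm = 60.5 · log₁₀[(Σ P·[cation]ₒ + Σ P·[anion]ᵢ) / (Σ P·[cation]ᵢ + Σ P·[anion]ₒ)]
Numerator = 1×4.12 + 0.015×129 = 6.055
Denominator = 1×145 + 0.015×9.22 = 145.1
Vm = 60.5 · log₁₀(0.041719) = 60.5 × (-1.3797) = -83.47 mV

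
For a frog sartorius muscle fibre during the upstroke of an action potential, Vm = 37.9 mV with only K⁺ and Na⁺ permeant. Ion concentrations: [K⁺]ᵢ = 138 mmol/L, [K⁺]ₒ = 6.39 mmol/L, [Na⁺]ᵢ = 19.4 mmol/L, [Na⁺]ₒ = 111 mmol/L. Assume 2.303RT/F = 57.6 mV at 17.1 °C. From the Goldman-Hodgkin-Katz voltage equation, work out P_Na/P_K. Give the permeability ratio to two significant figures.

Let α = P_Na/P_K. GHK: Vm = 57.6·log₁₀[(Kₒ + α·Naₒ)/(Kᵢ + α·Naᵢ)].
10^(Vm/57.6) = 10^(37.9/57.6) = 4.5497
So 4.5497·(Kᵢ + α·Naᵢ) = Kₒ + α·Naₒ → α = (4.5497·138.0 − 6.39) / (111.0 − 4.5497·19.4)
α = (627.9 − 6.39) / (111.0 − 88.26) = 621.5/22.74 = 27.34

27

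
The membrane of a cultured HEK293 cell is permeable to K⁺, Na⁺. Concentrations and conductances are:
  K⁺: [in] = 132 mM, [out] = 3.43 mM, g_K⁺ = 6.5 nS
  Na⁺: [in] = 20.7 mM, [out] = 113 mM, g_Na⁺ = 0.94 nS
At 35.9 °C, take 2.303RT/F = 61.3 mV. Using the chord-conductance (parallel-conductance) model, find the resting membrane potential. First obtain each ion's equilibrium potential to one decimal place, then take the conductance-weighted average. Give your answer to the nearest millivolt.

-79 mV

E_K⁺ = (61.3/1)·log₁₀(3.43/132) = -97.2 mV
E_Na⁺ = (61.3/1)·log₁₀(113/20.7) = 45.2 mV
Vm = (Σ gᵢEᵢ)/(Σ gᵢ) = (6.5·-97.2 + 0.94·45.2) / (6.5 + 0.94)
= -589.31 / 7.44 = -79.21 mV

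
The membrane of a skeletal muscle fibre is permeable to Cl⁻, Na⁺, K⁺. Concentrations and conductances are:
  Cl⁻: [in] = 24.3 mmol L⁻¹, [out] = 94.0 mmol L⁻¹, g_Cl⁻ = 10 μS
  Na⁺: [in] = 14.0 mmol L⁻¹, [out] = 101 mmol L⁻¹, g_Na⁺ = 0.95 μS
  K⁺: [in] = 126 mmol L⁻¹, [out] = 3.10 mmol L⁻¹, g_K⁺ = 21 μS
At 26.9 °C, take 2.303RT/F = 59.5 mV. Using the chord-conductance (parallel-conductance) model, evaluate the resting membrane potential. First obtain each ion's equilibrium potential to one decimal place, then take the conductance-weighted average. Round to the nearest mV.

E_Cl⁻ = (59.5/-1)·log₁₀(94.0/24.3) = -35.0 mV
E_Na⁺ = (59.5/1)·log₁₀(101/14.0) = 51.1 mV
E_K⁺ = (59.5/1)·log₁₀(3.10/126) = -95.7 mV
Vm = (Σ gᵢEᵢ)/(Σ gᵢ) = (10·-35.0 + 0.95·51.1 + 21·-95.7) / (10 + 0.95 + 21)
= -2311.16 / 31.95 = -72.34 mV

-72 mV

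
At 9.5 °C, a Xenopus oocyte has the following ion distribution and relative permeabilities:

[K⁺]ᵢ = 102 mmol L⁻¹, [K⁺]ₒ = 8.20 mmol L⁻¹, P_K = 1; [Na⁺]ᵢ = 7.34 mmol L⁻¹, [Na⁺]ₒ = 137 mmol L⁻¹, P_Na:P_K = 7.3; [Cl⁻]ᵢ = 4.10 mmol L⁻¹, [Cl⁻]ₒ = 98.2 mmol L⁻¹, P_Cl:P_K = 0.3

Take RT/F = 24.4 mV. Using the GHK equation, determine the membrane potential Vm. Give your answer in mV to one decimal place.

Vm = 24.4 · ln[(Σ P·[cation]ₒ + Σ P·[anion]ᵢ) / (Σ P·[cation]ᵢ + Σ P·[anion]ₒ)]
Numerator = 1×8.20 + 7.3×137 + 0.3×4.10 = 1010
Denominator = 1×102 + 7.3×7.34 + 0.3×98.2 = 185
Vm = 24.4 · ln(5.4557) = 24.4 × (1.6967) = 41.40 mV

41.4 mV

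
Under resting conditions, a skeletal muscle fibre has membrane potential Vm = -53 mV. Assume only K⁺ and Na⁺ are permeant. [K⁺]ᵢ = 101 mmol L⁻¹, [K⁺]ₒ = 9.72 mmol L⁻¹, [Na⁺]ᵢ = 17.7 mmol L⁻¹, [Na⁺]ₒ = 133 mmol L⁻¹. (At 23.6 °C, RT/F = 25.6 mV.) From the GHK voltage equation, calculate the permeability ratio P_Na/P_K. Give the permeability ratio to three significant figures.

0.0231

Let α = P_Na/P_K. GHK: Vm = 25.6·ln[(Kₒ + α·Naₒ)/(Kᵢ + α·Naᵢ)].
e^(Vm/25.6) = e^(-53.0/25.6) = 0.12615
So 0.12615·(Kᵢ + α·Naᵢ) = Kₒ + α·Naₒ → α = (0.12615·101.0 − 9.72) / (133.0 − 0.12615·17.7)
α = (12.74 − 9.72) / (133.0 − 2.233) = 3.021/130.8 = 0.0231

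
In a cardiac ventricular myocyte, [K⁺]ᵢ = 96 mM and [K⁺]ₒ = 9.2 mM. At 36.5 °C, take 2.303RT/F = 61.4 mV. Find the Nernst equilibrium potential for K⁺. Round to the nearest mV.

-63 mV

E = (61.4/z) · log₁₀([K⁺]_out/[K⁺]_in) with z = +1.
= (61.4/1) · log₁₀(9.2/96) = 61.40 · log₁₀(0.09583)
= 61.40 · (-1.0185) = -62.53 mV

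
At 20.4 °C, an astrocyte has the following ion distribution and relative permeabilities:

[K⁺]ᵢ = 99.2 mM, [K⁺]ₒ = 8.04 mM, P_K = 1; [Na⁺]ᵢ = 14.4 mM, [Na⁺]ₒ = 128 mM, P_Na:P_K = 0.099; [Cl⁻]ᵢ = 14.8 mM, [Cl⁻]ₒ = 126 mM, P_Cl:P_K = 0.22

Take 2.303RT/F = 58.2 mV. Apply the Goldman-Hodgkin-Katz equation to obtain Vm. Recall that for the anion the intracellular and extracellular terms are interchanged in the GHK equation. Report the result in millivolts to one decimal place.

Vm = 58.2 · log₁₀[(Σ P·[cation]ₒ + Σ P·[anion]ᵢ) / (Σ P·[cation]ᵢ + Σ P·[anion]ₒ)]
Numerator = 1×8.04 + 0.099×128 + 0.22×14.8 = 23.97
Denominator = 1×99.2 + 0.099×14.4 + 0.22×126 = 128.3
Vm = 58.2 · log₁₀(0.18675) = 58.2 × (-0.7287) = -42.41 mV

-42.4 mV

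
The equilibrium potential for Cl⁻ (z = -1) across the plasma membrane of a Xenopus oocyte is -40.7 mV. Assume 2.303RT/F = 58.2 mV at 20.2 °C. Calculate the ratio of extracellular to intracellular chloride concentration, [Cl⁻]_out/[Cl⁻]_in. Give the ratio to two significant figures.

log₁₀([out]/[in]) = E·z/(58.2) = -40.7 × -1 / 58.2 = 0.6993
[out]/[in] = 10^(0.6993) = 5.004

5.0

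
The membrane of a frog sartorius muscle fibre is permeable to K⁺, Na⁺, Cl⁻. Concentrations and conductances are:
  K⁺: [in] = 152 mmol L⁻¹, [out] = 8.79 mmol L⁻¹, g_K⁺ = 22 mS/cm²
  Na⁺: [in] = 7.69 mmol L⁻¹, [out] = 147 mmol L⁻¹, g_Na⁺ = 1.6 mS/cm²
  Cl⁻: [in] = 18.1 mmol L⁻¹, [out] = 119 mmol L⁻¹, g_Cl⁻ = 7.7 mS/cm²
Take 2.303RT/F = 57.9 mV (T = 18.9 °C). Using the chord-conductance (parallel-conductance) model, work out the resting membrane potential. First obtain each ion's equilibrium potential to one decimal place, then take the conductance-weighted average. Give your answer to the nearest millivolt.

E_K⁺ = (57.9/1)·log₁₀(8.79/152) = -71.7 mV
E_Na⁺ = (57.9/1)·log₁₀(147/7.69) = 74.2 mV
E_Cl⁻ = (57.9/-1)·log₁₀(119/18.1) = -47.4 mV
Vm = (Σ gᵢEᵢ)/(Σ gᵢ) = (22·-71.7 + 1.6·74.2 + 7.7·-47.4) / (22 + 1.6 + 7.7)
= -1823.66 / 31.3 = -58.26 mV

-58 mV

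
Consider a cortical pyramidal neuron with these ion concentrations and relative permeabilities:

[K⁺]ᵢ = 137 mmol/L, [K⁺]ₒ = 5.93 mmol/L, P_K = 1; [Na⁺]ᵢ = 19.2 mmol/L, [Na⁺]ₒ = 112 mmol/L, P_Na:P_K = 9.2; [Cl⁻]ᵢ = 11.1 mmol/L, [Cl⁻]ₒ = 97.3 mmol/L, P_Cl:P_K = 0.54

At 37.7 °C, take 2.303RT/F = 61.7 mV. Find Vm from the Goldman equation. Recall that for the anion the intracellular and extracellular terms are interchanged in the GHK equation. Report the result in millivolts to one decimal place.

28.0 mV

Vm = 61.7 · log₁₀[(Σ P·[cation]ₒ + Σ P·[anion]ᵢ) / (Σ P·[cation]ᵢ + Σ P·[anion]ₒ)]
Numerator = 1×5.93 + 9.2×112 + 0.54×11.1 = 1042
Denominator = 1×137 + 9.2×19.2 + 0.54×97.3 = 366.2
Vm = 61.7 · log₁₀(2.8465) = 61.7 × (0.4543) = 28.03 mV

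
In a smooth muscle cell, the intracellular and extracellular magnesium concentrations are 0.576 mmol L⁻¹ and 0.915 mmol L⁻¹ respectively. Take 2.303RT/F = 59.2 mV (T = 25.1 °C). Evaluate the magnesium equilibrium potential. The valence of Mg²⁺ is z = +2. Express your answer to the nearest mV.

E = (59.2/z) · log₁₀([Mg²⁺]_out/[Mg²⁺]_in) with z = +2.
= (59.2/2) · log₁₀(0.915/0.576) = 29.60 · log₁₀(1.589)
= 29.60 · (0.2010) = 5.95 mV

6 mV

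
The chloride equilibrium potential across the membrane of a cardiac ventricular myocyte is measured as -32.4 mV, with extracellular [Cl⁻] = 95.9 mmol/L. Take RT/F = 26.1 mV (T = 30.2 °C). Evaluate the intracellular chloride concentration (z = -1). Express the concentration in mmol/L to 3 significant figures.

27.7 mmol/L

Nernst: E = (26.1/-1) · ln([out]/[in]), so ln([out]/[in]) = -32.4 × -1 / 26.1 = 1.2414.
[out]/[in] = e^(1.2414) = 3.46.
[in] = 95.9 / 3.46 = 27.71 mmol/L.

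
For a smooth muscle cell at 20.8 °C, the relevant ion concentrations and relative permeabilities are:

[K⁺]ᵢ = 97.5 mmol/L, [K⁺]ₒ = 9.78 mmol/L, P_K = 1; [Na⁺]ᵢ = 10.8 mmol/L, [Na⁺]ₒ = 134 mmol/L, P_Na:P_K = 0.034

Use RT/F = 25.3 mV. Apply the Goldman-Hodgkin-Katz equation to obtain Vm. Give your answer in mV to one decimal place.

-48.6 mV

Vm = 25.3 · ln[(Σ P·[cation]ₒ + Σ P·[anion]ᵢ) / (Σ P·[cation]ᵢ + Σ P·[anion]ₒ)]
Numerator = 1×9.78 + 0.034×134 = 14.34
Denominator = 1×97.5 + 0.034×10.8 = 97.87
Vm = 25.3 · ln(0.14648) = 25.3 × (-1.9208) = -48.60 mV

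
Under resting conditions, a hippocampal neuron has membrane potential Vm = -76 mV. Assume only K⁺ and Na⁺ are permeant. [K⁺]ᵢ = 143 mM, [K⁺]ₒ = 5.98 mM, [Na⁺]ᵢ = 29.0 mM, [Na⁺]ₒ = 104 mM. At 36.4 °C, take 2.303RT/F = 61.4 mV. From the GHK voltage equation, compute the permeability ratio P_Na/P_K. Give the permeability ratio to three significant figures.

0.0224

Let α = P_Na/P_K. GHK: Vm = 61.4·log₁₀[(Kₒ + α·Naₒ)/(Kᵢ + α·Naᵢ)].
10^(Vm/61.4) = 10^(-76.0/61.4) = 0.057838
So 0.057838·(Kᵢ + α·Naᵢ) = Kₒ + α·Naₒ → α = (0.057838·143.0 − 5.98) / (104.0 − 0.057838·29.0)
α = (8.271 − 5.98) / (104.0 − 1.677) = 2.291/102.3 = 0.02239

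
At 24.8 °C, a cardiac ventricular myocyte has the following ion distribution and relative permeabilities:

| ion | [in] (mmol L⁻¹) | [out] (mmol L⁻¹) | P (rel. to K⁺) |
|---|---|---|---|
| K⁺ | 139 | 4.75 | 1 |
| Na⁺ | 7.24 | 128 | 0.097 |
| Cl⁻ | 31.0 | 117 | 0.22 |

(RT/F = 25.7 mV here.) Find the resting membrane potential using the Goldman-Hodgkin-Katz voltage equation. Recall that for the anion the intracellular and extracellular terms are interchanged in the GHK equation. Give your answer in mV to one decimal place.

Vm = 25.7 · ln[(Σ P·[cation]ₒ + Σ P·[anion]ᵢ) / (Σ P·[cation]ᵢ + Σ P·[anion]ₒ)]
Numerator = 1×4.75 + 0.097×128 + 0.22×31.0 = 23.99
Denominator = 1×139 + 0.097×7.24 + 0.22×117 = 165.4
Vm = 25.7 · ln(0.14498) = 25.7 × (-1.9312) = -49.63 mV

-49.6 mV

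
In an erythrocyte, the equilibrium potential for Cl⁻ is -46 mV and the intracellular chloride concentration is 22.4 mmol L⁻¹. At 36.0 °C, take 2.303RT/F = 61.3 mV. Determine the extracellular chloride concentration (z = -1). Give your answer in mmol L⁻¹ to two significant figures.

Nernst: E = (61.3/-1) · log₁₀([out]/[in]), so log₁₀([out]/[in]) = -46.0 × -1 / 61.3 = 0.7504.
[out]/[in] = 10^(0.7504) = 5.629.
[out] = 5.629 × 22.4 = 126.1 mmol L⁻¹.

130 mmol L⁻¹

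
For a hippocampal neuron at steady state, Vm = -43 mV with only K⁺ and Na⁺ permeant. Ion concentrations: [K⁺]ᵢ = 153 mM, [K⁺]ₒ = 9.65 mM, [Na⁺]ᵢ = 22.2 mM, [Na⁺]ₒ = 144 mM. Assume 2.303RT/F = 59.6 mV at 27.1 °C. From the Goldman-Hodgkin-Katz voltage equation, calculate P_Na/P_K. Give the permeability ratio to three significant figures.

Let α = P_Na/P_K. GHK: Vm = 59.6·log₁₀[(Kₒ + α·Naₒ)/(Kᵢ + α·Naᵢ)].
10^(Vm/59.6) = 10^(-43.0/59.6) = 0.1899
So 0.1899·(Kᵢ + α·Naᵢ) = Kₒ + α·Naₒ → α = (0.1899·153.0 − 9.65) / (144.0 − 0.1899·22.2)
α = (29.05 − 9.65) / (144.0 − 4.216) = 19.4/139.8 = 0.1388

0.139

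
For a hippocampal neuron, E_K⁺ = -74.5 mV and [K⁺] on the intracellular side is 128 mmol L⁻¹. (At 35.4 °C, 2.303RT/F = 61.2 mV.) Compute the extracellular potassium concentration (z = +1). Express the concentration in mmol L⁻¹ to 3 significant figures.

7.76 mmol L⁻¹

Nernst: E = (61.2/1) · log₁₀([out]/[in]), so log₁₀([out]/[in]) = -74.5 × 1 / 61.2 = -1.2173.
[out]/[in] = 10^(-1.2173) = 0.06063.
[out] = 0.06063 × 128 = 7.761 mmol L⁻¹.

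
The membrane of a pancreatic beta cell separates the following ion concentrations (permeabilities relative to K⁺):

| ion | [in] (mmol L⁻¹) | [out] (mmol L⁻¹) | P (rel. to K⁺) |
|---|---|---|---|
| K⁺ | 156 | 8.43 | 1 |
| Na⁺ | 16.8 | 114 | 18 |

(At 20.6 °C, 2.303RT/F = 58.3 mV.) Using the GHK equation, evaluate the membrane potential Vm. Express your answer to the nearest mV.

38 mV

Vm = 58.3 · log₁₀[(Σ P·[cation]ₒ + Σ P·[anion]ᵢ) / (Σ P·[cation]ᵢ + Σ P·[anion]ₒ)]
Numerator = 1×8.43 + 18×114 = 2060
Denominator = 1×156 + 18×16.8 = 458.4
Vm = 58.3 · log₁₀(4.4948) = 58.3 × (0.6527) = 38.05 mV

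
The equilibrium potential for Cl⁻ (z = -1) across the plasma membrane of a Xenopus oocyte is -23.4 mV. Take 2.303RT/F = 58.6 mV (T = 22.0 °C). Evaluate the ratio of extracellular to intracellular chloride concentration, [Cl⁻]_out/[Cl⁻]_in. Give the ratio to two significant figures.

2.5

log₁₀([out]/[in]) = E·z/(58.6) = -23.4 × -1 / 58.6 = 0.3993
[out]/[in] = 10^(0.3993) = 2.508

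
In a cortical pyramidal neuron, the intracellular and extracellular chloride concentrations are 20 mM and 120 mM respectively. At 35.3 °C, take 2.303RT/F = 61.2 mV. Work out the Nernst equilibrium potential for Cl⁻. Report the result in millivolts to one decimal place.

E = (61.2/z) · log₁₀([Cl⁻]_out/[Cl⁻]_in) with z = -1.
For an anion, dividing by z = -1 reverses the sign.
= (61.2/-1) · log₁₀(120/20) = -61.20 · log₁₀(6)
= -61.20 · (0.7782) = -47.62 mV

-47.6 mV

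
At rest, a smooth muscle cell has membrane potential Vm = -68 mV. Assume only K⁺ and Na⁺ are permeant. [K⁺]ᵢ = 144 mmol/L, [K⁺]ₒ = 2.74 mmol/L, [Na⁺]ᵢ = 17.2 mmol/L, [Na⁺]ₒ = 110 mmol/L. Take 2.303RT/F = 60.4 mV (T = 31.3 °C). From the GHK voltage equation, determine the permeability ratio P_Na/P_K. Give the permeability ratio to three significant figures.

0.0739

Let α = P_Na/P_K. GHK: Vm = 60.4·log₁₀[(Kₒ + α·Naₒ)/(Kᵢ + α·Naᵢ)].
10^(Vm/60.4) = 10^(-68.0/60.4) = 0.074847
So 0.074847·(Kᵢ + α·Naᵢ) = Kₒ + α·Naₒ → α = (0.074847·144.0 − 2.74) / (110.0 − 0.074847·17.2)
α = (10.78 − 2.74) / (110.0 − 1.287) = 8.038/108.7 = 0.07394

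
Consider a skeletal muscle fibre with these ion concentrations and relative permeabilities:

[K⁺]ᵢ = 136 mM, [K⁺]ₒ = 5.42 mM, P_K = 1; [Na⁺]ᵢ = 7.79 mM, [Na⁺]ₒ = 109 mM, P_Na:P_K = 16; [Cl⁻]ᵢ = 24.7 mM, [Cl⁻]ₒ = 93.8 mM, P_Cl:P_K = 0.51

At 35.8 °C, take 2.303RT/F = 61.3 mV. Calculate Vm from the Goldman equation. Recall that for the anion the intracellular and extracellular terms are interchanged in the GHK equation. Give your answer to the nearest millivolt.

Vm = 61.3 · log₁₀[(Σ P·[cation]ₒ + Σ P·[anion]ᵢ) / (Σ P·[cation]ᵢ + Σ P·[anion]ₒ)]
Numerator = 1×5.42 + 16×109 + 0.51×24.7 = 1762
Denominator = 1×136 + 16×7.79 + 0.51×93.8 = 308.5
Vm = 61.3 · log₁₀(5.712) = 61.3 × (0.7568) = 46.39 mV

46 mV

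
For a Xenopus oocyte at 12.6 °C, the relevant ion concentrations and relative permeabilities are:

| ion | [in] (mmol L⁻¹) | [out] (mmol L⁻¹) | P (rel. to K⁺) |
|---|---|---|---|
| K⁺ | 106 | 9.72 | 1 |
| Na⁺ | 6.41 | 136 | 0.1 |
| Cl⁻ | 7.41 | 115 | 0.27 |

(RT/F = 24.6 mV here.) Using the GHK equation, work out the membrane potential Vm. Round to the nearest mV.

-42 mV

Vm = 24.6 · ln[(Σ P·[cation]ₒ + Σ P·[anion]ᵢ) / (Σ P·[cation]ᵢ + Σ P·[anion]ₒ)]
Numerator = 1×9.72 + 0.1×136 + 0.27×7.41 = 25.32
Denominator = 1×106 + 0.1×6.41 + 0.27×115 = 137.7
Vm = 24.6 · ln(0.1839) = 24.6 × (-1.6934) = -41.66 mV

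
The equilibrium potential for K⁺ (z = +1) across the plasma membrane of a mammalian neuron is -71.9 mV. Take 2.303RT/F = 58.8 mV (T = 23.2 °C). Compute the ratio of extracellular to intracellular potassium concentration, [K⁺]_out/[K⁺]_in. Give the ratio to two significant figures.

log₁₀([out]/[in]) = E·z/(58.8) = -71.9 × 1 / 58.8 = -1.2228
[out]/[in] = 10^(-1.2228) = 0.05987

0.060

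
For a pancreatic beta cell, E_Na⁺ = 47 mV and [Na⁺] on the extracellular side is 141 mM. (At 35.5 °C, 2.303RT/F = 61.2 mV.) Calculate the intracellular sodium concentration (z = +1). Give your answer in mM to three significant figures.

24.1 mM

Nernst: E = (61.2/1) · log₁₀([out]/[in]), so log₁₀([out]/[in]) = 47.0 × 1 / 61.2 = 0.7680.
[out]/[in] = 10^(0.7680) = 5.861.
[in] = 141 / 5.861 = 24.06 mM.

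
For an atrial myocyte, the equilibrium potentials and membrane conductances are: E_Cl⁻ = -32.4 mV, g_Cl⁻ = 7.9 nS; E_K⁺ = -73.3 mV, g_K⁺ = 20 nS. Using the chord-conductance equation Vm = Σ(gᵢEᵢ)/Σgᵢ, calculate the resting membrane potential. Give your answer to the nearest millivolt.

-62 mV

Σ gᵢEᵢ = 7.9·(-32.4) + 20·(-73.3) = -1721.96
Σ gᵢ = 7.9 + 20 = 27.9
Vm = -1721.96 / 27.9 = -61.72 mV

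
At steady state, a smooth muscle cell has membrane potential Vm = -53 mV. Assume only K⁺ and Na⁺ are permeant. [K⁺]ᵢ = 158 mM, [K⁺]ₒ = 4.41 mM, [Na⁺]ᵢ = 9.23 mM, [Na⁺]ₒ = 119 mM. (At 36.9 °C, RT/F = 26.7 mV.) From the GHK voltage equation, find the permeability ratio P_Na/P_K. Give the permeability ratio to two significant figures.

0.15

Let α = P_Na/P_K. GHK: Vm = 26.7·ln[(Kₒ + α·Naₒ)/(Kᵢ + α·Naᵢ)].
e^(Vm/26.7) = e^(-53.0/26.7) = 0.13738
So 0.13738·(Kᵢ + α·Naᵢ) = Kₒ + α·Naₒ → α = (0.13738·158.0 − 4.41) / (119.0 − 0.13738·9.23)
α = (21.71 − 4.41) / (119.0 − 1.268) = 17.3/117.7 = 0.1469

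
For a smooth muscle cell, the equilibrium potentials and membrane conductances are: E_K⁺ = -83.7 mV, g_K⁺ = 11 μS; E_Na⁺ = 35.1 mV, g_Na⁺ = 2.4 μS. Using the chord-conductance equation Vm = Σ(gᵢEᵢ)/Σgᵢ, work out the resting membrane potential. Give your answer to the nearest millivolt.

-62 mV

Σ gᵢEᵢ = 11·(-83.7) + 2.4·(35.1) = -836.46
Σ gᵢ = 11 + 2.4 = 13.4
Vm = -836.46 / 13.4 = -62.42 mV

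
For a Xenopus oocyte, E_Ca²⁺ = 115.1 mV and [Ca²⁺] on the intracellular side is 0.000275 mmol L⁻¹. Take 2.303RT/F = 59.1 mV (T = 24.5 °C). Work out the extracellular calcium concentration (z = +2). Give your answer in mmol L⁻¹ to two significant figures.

Nernst: E = (59.1/2) · log₁₀([out]/[in]), so log₁₀([out]/[in]) = 115.1 × 2 / 59.1 = 3.8951.
[out]/[in] = 10^(3.8951) = 7854.
[out] = 7854 × 0.000275 = 2.16 mmol L⁻¹.

2.2 mmol L⁻¹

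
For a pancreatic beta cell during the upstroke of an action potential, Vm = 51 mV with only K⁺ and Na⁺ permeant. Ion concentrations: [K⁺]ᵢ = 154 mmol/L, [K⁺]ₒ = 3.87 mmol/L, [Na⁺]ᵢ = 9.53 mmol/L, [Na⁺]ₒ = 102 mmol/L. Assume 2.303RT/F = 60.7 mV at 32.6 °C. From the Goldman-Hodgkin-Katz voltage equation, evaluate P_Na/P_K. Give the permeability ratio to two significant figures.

29

Let α = P_Na/P_K. GHK: Vm = 60.7·log₁₀[(Kₒ + α·Naₒ)/(Kᵢ + α·Naᵢ)].
10^(Vm/60.7) = 10^(51.0/60.7) = 6.9215
So 6.9215·(Kᵢ + α·Naᵢ) = Kₒ + α·Naₒ → α = (6.9215·154.0 − 3.87) / (102.0 − 6.9215·9.53)
α = (1066 − 3.87) / (102.0 − 65.96) = 1062/36.04 = 29.47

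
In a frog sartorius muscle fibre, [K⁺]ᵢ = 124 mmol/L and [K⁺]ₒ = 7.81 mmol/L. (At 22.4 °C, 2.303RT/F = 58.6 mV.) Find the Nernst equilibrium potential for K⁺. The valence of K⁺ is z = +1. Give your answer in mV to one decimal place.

-70.4 mV

E = (58.6/z) · log₁₀([K⁺]_out/[K⁺]_in) with z = +1.
= (58.6/1) · log₁₀(7.81/124) = 58.60 · log₁₀(0.06298)
= 58.60 · (-1.2008) = -70.37 mV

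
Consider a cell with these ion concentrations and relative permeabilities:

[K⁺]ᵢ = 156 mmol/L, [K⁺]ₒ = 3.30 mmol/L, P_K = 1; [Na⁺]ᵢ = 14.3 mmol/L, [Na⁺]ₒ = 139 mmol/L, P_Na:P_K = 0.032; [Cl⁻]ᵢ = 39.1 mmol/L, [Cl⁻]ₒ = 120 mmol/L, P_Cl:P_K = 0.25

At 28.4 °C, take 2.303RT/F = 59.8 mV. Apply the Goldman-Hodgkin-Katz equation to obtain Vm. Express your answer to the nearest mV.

Vm = 59.8 · log₁₀[(Σ P·[cation]ₒ + Σ P·[anion]ᵢ) / (Σ P·[cation]ᵢ + Σ P·[anion]ₒ)]
Numerator = 1×3.30 + 0.032×139 + 0.25×39.1 = 17.52
Denominator = 1×156 + 0.032×14.3 + 0.25×120 = 186.5
Vm = 59.8 · log₁₀(0.093978) = 59.8 × (-1.0270) = -61.41 mV

-61 mV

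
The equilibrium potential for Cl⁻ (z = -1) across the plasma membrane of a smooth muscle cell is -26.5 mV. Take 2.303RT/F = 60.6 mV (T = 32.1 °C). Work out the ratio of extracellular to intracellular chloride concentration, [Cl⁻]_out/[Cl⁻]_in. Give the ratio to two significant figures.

log₁₀([out]/[in]) = E·z/(60.6) = -26.5 × -1 / 60.6 = 0.4373
[out]/[in] = 10^(0.4373) = 2.737

2.7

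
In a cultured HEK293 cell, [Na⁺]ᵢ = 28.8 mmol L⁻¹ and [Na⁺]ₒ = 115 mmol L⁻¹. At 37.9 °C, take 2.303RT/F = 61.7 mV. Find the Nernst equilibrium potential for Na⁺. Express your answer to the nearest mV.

E = (61.7/z) · log₁₀([Na⁺]_out/[Na⁺]_in) with z = +1.
= (61.7/1) · log₁₀(115/28.8) = 61.70 · log₁₀(3.993)
= 61.70 · (0.6013) = 37.10 mV

37 mV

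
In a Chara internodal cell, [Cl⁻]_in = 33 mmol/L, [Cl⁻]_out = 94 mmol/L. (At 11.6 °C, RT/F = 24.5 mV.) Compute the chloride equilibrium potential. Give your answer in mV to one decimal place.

-25.6 mV

E = (24.5/z) · ln([Cl⁻]_out/[Cl⁻]_in) with z = -1.
For an anion, dividing by z = -1 reverses the sign.
= (24.5/-1) · ln(94/33) = -24.50 · ln(2.848)
= -24.50 · (1.0468) = -25.65 mV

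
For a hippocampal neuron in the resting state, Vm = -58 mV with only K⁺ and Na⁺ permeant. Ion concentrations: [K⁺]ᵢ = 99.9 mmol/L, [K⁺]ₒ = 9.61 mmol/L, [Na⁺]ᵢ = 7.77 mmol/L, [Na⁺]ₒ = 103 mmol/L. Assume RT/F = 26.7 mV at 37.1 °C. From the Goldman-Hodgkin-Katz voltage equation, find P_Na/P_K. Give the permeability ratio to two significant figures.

0.017

Let α = P_Na/P_K. GHK: Vm = 26.7·ln[(Kₒ + α·Naₒ)/(Kᵢ + α·Naᵢ)].
e^(Vm/26.7) = e^(-58.0/26.7) = 0.11392
So 0.11392·(Kᵢ + α·Naᵢ) = Kₒ + α·Naₒ → α = (0.11392·99.9 − 9.61) / (103.0 − 0.11392·7.77)
α = (11.38 − 9.61) / (103.0 − 0.8851) = 1.77/102.1 = 0.01734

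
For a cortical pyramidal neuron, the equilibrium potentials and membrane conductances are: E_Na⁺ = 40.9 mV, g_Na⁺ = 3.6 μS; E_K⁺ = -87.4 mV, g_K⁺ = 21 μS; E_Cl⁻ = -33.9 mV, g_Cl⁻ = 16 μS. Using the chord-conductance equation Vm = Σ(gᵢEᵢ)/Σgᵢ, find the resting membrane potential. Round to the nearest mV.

-55 mV

Σ gᵢEᵢ = 3.6·(40.9) + 21·(-87.4) + 16·(-33.9) = -2230.56
Σ gᵢ = 3.6 + 21 + 16 = 40.6
Vm = -2230.56 / 40.6 = -54.94 mV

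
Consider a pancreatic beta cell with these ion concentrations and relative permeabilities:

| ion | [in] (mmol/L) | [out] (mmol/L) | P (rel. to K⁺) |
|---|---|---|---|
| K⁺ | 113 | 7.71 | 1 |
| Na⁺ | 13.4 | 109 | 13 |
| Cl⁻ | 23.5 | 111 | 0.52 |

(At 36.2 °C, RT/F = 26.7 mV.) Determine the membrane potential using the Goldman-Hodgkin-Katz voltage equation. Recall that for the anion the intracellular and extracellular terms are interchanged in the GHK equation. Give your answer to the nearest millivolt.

38 mV

Vm = 26.7 · ln[(Σ P·[cation]ₒ + Σ P·[anion]ᵢ) / (Σ P·[cation]ᵢ + Σ P·[anion]ₒ)]
Numerator = 1×7.71 + 13×109 + 0.52×23.5 = 1437
Denominator = 1×113 + 13×13.4 + 0.52×111 = 344.9
Vm = 26.7 · ln(4.166) = 26.7 × (1.4270) = 38.10 mV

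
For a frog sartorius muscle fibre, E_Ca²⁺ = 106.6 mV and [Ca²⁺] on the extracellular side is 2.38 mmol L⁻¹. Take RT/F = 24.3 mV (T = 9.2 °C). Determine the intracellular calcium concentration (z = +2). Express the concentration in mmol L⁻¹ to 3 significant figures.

Nernst: E = (24.3/2) · ln([out]/[in]), so ln([out]/[in]) = 106.6 × 2 / 24.3 = 8.7737.
[out]/[in] = e^(8.7737) = 6462.
[in] = 2.38 / 6462 = 0.0003683 mmol L⁻¹.

0.000368 mmol L⁻¹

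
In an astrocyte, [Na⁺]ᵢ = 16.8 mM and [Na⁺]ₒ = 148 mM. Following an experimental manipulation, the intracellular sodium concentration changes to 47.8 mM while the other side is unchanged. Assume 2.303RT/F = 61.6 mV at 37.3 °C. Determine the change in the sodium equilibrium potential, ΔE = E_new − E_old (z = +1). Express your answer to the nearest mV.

-28 mV

E_old = (61.6/1)·log₁₀(148/16.8) = 58.21 mV
E_new = (61.6/1)·log₁₀(148/47.8) = 30.24 mV
ΔE = 30.24 − (58.21) = -27.97 mV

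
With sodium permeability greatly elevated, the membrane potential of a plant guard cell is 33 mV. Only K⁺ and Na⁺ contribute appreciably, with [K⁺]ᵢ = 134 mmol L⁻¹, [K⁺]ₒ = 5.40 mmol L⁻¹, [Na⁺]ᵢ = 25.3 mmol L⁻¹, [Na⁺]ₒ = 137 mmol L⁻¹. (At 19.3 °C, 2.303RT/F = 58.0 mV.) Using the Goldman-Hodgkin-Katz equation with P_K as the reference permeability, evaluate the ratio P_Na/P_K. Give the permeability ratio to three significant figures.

11.4

Let α = P_Na/P_K. GHK: Vm = 58.0·log₁₀[(Kₒ + α·Naₒ)/(Kᵢ + α·Naᵢ)].
10^(Vm/58.0) = 10^(33.0/58.0) = 3.7065
So 3.7065·(Kᵢ + α·Naᵢ) = Kₒ + α·Naₒ → α = (3.7065·134.0 − 5.4) / (137.0 − 3.7065·25.3)
α = (496.7 − 5.4) / (137.0 − 93.77) = 491.3/43.23 = 11.37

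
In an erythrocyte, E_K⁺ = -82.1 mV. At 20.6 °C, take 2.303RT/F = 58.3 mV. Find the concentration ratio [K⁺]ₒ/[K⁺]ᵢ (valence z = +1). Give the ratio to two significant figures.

log₁₀([out]/[in]) = E·z/(58.3) = -82.1 × 1 / 58.3 = -1.4082
[out]/[in] = 10^(-1.4082) = 0.03906

0.039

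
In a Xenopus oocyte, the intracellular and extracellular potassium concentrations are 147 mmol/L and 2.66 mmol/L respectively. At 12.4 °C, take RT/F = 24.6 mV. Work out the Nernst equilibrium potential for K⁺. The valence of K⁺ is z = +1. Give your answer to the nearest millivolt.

E = (24.6/z) · ln([K⁺]_out/[K⁺]_in) with z = +1.
= (24.6/1) · ln(2.66/147) = 24.60 · ln(0.0181)
= 24.60 · (-4.0121) = -98.70 mV

-99 mV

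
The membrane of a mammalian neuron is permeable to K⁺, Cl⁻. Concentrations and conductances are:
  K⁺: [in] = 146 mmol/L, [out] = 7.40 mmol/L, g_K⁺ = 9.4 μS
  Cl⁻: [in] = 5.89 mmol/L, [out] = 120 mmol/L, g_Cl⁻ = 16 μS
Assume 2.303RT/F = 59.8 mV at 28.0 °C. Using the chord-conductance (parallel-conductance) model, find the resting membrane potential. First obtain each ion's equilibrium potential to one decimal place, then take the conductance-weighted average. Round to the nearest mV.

E_K⁺ = (59.8/1)·log₁₀(7.40/146) = -77.4 mV
E_Cl⁻ = (59.8/-1)·log₁₀(120/5.89) = -78.3 mV
Vm = (Σ gᵢEᵢ)/(Σ gᵢ) = (9.4·-77.4 + 16·-78.3) / (9.4 + 16)
= -1980.36 / 25.4 = -77.97 mV

-78 mV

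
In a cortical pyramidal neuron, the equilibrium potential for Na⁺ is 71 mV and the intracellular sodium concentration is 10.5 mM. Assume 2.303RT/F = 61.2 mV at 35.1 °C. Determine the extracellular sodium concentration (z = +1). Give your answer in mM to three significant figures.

Nernst: E = (61.2/1) · log₁₀([out]/[in]), so log₁₀([out]/[in]) = 71.0 × 1 / 61.2 = 1.1601.
[out]/[in] = 10^(1.1601) = 14.46.
[out] = 14.46 × 10.5 = 151.8 mM.

152 mM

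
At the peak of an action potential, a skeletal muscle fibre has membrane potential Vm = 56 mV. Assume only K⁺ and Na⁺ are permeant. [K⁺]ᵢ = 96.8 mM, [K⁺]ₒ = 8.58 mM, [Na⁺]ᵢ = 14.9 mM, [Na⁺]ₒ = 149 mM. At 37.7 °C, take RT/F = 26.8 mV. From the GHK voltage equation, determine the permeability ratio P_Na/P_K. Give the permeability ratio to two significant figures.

27

Let α = P_Na/P_K. GHK: Vm = 26.8·ln[(Kₒ + α·Naₒ)/(Kᵢ + α·Naᵢ)].
e^(Vm/26.8) = e^(56.0/26.8) = 8.0813
So 8.0813·(Kᵢ + α·Naᵢ) = Kₒ + α·Naₒ → α = (8.0813·96.8 − 8.58) / (149.0 − 8.0813·14.9)
α = (782.3 − 8.58) / (149.0 − 120.4) = 773.7/28.59 = 27.06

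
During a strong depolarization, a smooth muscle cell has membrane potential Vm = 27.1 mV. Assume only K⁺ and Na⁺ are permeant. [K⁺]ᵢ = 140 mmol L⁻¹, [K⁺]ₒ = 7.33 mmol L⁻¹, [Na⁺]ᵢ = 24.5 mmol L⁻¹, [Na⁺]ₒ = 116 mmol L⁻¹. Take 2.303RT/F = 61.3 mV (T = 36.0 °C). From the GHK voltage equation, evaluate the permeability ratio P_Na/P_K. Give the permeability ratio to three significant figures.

7.89

Let α = P_Na/P_K. GHK: Vm = 61.3·log₁₀[(Kₒ + α·Naₒ)/(Kᵢ + α·Naᵢ)].
10^(Vm/61.3) = 10^(27.1/61.3) = 2.7675
So 2.7675·(Kᵢ + α·Naᵢ) = Kₒ + α·Naₒ → α = (2.7675·140.0 − 7.33) / (116.0 − 2.7675·24.5)
α = (387.5 − 7.33) / (116.0 − 67.8) = 380.1/48.2 = 7.887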